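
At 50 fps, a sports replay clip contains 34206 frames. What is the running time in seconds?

684.12 seconds

Running time = 34206 / (50) = 684.12 s.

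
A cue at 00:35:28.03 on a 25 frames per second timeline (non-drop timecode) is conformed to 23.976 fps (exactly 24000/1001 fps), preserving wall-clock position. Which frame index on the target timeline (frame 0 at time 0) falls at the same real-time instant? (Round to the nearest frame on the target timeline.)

Source frame index: (0×3600 + 35×60 + 28) × 25 + 3 = 53203.
Real time: 53203 / (25) = 53203/25 s.
Target frame: (53203/25) × (24000/1001) = 51074880/1001 ≈ 51023.856 → 51024.

frame 51024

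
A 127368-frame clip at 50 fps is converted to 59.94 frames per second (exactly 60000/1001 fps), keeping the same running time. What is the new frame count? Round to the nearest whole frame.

Frames at target rate = 127368 × (60000/1001) / (50) = 152841600/1001 ≈ 152688.911.
Nearest whole frame: 152689.

152689 frames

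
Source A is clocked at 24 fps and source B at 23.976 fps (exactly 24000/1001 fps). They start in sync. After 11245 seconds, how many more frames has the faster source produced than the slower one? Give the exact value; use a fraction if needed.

A emits 24 × 11245 = 269880 frames; B emits 24000/1001 × 11245 = 20760000/77.
Difference = 20760/77 frames (≈ 269.6104); B is behind A.

20760/77 frames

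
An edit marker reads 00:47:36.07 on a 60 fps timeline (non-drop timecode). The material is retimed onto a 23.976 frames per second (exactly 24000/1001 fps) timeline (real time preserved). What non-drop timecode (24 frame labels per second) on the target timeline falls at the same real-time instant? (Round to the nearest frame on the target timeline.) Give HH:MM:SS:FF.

00:47:33:06

Source frame index: (0×3600 + 47×60 + 36) × 60 + 7 = 171367.
Real time: 171367 / (60) = 171367/60 s.
Target frame: (171367/60) × (24000/1001) = 9792400/143 ≈ 68478.322 → 68478.
At 24 labels/s: frame 68478 → 00:47:33:06.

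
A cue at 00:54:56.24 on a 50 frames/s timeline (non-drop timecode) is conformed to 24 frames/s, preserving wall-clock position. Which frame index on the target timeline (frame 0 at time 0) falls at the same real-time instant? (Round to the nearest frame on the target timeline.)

Source frame index: (0×3600 + 54×60 + 56) × 50 + 24 = 164824.
Real time: 164824 / (50) = 82412/25 s.
Target frame: (82412/25) × (24) = 1977888/25 ≈ 79115.520 → 79116.

frame 79116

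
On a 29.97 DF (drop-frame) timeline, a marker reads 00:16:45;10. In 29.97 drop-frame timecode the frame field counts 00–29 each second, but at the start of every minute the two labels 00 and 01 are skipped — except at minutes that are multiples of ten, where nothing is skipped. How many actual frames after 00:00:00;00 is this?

As if non-drop at 30 labels/s: (0 × 3600 + 16 × 60 + 45) × 30 + 10 = 30160.
Minute boundaries passed: 16; those not divisible by 10: 16 − 1 = 15; dropped labels = 2 × 15 = 30.
Actual frame index = 30160 − 30 = 30130.

30130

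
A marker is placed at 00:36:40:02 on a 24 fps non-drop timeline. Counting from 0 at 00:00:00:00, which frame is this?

52802

Total seconds to the label: (0 × 3600 + 36 × 60 + 40) = 2200.
Frame index = 2200 × 24 + 2 = 52802.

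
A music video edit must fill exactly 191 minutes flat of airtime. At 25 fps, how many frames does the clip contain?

286500 frames

191 min = 11460 s.
Frames = 11460 × 25 = 286500.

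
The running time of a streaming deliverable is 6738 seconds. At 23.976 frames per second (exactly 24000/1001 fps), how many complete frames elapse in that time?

Frames = 6738 × 24000/1001 = 161712000/1001 ≈ 161550.4496.
Complete frames: 161550.

161550 frames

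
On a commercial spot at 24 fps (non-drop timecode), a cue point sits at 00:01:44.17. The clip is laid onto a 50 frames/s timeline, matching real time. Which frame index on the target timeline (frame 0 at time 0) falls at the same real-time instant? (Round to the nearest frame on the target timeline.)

frame 5235

Source frame index: (0×3600 + 1×60 + 44) × 24 + 17 = 2513.
Real time: 2513 / (24) = 2513/24 s.
Target frame: (2513/24) × (50) = 62825/12 ≈ 5235.417 → 5235.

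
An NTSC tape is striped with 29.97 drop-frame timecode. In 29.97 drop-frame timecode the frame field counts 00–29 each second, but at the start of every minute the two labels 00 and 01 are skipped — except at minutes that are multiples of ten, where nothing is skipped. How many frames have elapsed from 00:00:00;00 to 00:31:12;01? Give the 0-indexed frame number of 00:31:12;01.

56105

As if non-drop at 30 labels/s: (0 × 3600 + 31 × 60 + 12) × 30 + 1 = 56161.
Minute boundaries passed: 31; those not divisible by 10: 31 − 3 = 28; dropped labels = 2 × 28 = 56.
Actual frame index = 56161 − 56 = 56105.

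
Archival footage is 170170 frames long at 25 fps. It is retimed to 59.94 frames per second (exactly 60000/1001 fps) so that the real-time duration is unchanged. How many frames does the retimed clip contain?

Target frames = source frames × (target rate / source rate) = 170170 × (60000/1001)/(25) = 170170 × 2400/1001 = 408000.

408000 frames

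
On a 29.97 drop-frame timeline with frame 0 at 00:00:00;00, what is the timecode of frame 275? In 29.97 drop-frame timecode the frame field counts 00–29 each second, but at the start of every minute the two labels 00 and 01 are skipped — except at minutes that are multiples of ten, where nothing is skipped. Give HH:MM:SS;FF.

Ten DF minutes hold 17982 frames, so frame 275 lies in block 0 (frames 0–17981) with 275 frames into that block.
The block's first minute is 1800 frames and the rest 1798 each; 275 frames reaches minute 0, so 0 × 18 + 0 × 2 = 0 labels have been skipped so far.
Adding those back, label number 275 + 0 = 275 at 30 labels/s is 9 s + 5 f = 0 h 0 min 9 s frame 5, i.e. 00:00:09;05.

00:00:09;05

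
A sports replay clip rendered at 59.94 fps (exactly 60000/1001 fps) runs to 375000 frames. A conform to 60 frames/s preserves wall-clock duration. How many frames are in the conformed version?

Target frames = source frames × (target rate / source rate) = 375000 × (60)/(60000/1001) = 375000 × 1001/1000 = 375375.

375375 frames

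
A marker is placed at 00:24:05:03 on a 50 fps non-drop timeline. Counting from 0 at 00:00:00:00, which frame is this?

72253

Total seconds to the label: (0 × 3600 + 24 × 60 + 5) = 1445.
Frame index = 1445 × 50 + 3 = 72253.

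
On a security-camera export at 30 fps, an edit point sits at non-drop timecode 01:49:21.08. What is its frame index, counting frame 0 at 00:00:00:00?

frame 196838

Total seconds to the label: (1 × 3600 + 49 × 60 + 21) = 6561.
Frame index = 6561 × 30 + 8 = 196838.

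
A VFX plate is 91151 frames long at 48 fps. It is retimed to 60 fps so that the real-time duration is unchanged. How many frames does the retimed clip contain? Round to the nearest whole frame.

113939 frames

Frames at target rate = 91151 × (60) / (48) = 455755/4 ≈ 113938.750.
Nearest whole frame: 113939.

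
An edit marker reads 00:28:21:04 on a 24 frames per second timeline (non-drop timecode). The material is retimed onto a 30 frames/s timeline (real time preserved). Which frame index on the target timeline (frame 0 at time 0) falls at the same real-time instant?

Source frame index: (0×3600 + 28×60 + 21) × 24 + 4 = 40828.
Real time: 40828 / (24) = 10207/6 s.
Target frame: (10207/6) × (30) = 51035.

frame 51035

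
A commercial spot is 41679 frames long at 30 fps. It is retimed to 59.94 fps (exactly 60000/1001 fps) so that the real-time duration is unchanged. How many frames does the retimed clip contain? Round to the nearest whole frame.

83275 frames

Frames at target rate = 41679 × (60000/1001) / (30) = 7578000/91 ≈ 83274.725.
Nearest whole frame: 83275.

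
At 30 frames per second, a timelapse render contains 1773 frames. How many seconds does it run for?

Running time = 1773 / (30) = 59.1 s.

59.1 seconds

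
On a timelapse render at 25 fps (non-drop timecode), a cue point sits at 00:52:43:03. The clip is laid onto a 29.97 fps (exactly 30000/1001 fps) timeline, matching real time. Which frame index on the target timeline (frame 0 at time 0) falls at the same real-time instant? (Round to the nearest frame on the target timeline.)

Source frame index: (0×3600 + 52×60 + 43) × 25 + 3 = 79078.
Real time: 79078 / (25) = 79078/25 s.
Target frame: (79078/25) × (30000/1001) = 94893600/1001 ≈ 94798.801 → 94799.

frame 94799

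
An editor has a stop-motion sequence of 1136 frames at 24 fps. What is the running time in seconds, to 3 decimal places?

47.333 seconds

Running time = 1136 × 1/24 = 142/3 s ≈ 47.333 s.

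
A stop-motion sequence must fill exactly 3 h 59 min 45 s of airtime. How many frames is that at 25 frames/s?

359625 frames

3 h 59 min 45 s = 14385 s.
Frames = 14385 × 25 = 359625.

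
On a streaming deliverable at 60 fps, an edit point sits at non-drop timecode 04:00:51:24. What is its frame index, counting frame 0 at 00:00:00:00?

Total seconds to the label: (4 × 3600 + 0 × 60 + 51) = 14451.
Frame index = 14451 × 60 + 24 = 867084.

frame 867084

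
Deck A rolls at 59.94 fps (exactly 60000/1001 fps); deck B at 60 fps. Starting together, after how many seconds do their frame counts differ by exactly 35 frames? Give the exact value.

The gap grows by |60 − 60000/1001| = 60/1001 frames per second.
Time for a 35-frame gap: 35 ÷ (60/1001) = 7007/12 s.

7007/12 seconds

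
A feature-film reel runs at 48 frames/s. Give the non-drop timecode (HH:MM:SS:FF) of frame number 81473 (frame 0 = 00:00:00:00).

81473 ÷ 48 = 1697 full seconds, remainder 17 frames.
1697 s = 0 h 28 min 17 s.
Timecode: 00:28:17:17.

00:28:17:17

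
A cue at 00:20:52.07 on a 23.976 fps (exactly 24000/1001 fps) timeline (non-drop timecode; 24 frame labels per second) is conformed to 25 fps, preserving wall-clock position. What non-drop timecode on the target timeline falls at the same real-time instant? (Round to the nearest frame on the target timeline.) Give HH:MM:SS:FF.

00:20:53:14

Source frame index: (0×3600 + 20×60 + 52) × 24 + 7 = 30055.
Real time: 30055 / (24000/1001) = 6017011/4800 s.
Target frame: (6017011/4800) × (25) = 6017011/192 ≈ 31338.599 → 31339.
At 25 labels/s: frame 31339 → 00:20:53:14.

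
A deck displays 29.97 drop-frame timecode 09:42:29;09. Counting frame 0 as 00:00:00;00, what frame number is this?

1047431

As if non-drop at 30 labels/s: (9 × 3600 + 42 × 60 + 29) × 30 + 9 = 1048479.
Minute boundaries passed: 582; those not divisible by 10: 582 − 58 = 524; dropped labels = 2 × 524 = 1048.
Actual frame index = 1048479 − 1048 = 1047431.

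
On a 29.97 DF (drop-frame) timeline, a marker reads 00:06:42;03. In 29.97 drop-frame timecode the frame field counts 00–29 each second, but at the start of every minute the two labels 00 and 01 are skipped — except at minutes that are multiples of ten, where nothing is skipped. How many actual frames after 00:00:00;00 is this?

12051

As if non-drop at 30 labels/s: (0 × 3600 + 6 × 60 + 42) × 30 + 3 = 12063.
Minute boundaries passed: 6; those not divisible by 10: 6 − 0 = 6; dropped labels = 2 × 6 = 12.
Actual frame index = 12063 − 12 = 12051.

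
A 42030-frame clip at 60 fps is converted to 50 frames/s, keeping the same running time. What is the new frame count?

35025 frames

Frames at target rate = 42030 × (50) / (60) = 35025.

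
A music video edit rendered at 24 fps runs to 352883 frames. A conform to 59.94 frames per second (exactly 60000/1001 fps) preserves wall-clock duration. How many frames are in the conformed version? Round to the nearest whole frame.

881326 frames

Frames at target rate = 352883 × (60000/1001) / (24) = 882207500/1001 ≈ 881326.174.
Nearest whole frame: 881326.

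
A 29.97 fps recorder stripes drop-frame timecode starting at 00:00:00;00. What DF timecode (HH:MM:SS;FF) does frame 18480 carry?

00:10:16;18

Each 10-minute DF block holds 10 × 60 × 30 − 9 × 2 = 17982 frames. 18480 ÷ 17982 → 1 full block, remainder 498.
Within the partial block the first minute is 1800 frames and each further minute 1798, so 0 further minute boundaries passed. Total skipped labels = 18 × 1 + 2 × 0 = 18.
Non-drop label index = 18480 + 18 = 18498; at 30 labels/s that is 00:10:16:18, i.e. DF 00:10:16;18.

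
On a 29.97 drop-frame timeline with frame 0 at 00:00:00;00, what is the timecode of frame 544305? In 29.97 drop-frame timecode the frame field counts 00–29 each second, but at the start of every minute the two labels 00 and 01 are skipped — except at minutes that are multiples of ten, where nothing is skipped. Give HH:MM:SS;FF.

Each 10-minute DF block holds 10 × 60 × 30 − 9 × 2 = 17982 frames. 544305 ÷ 17982 → 30 full blocks, remainder 4845.
Within the partial block the first minute is 1800 frames and each further minute 1798, so 2 further minute boundaries passed. Total skipped labels = 18 × 30 + 2 × 2 = 544.
Non-drop label index = 544305 + 544 = 544849; at 30 labels/s that is 05:02:41:19, i.e. DF 05:02:41;19.

05:02:41;19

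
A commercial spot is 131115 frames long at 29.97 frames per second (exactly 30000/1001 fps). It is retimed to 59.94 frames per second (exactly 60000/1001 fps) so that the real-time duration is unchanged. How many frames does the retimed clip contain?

262230 frames

Target frames = source frames × (target rate / source rate) = 131115 × (60000/1001)/(30000/1001) = 131115 × 2 = 262230.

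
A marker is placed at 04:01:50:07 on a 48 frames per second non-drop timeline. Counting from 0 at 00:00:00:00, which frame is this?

Total seconds to the label: (4 × 3600 + 1 × 60 + 50) = 14510.
Frame index = 14510 × 48 + 7 = 696487.

696487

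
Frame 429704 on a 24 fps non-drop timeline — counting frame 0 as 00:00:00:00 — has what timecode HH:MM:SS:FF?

04:58:24:08

429704 ÷ 24 = 17904 full seconds, remainder 8 frames.
17904 s = 4 h 58 min 24 s.
Timecode: 04:58:24:08.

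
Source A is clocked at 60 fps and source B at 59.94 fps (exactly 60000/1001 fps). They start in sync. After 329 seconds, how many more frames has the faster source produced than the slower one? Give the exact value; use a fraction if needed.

2820/143 frames

A emits 60 × 329 = 19740 frames; B emits 60000/1001 × 329 = 2820000/143.
Difference = 2820/143 frames (≈ 19.7203); B is behind A.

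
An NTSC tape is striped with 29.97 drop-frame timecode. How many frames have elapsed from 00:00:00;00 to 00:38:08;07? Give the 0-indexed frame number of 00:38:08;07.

Complete 10-minute blocks: 3, each 17982 frames → 53946.
Remaining 8 whole minutes in the current block: 1800 + 7 × 1798 = 14386 frames.
Within the current minute: 8 × 30 + 7 − 2 = 245 (labels ;00/;01 skipped at this minute). Total = 53946 + 14386 + 245 = 68577.

68577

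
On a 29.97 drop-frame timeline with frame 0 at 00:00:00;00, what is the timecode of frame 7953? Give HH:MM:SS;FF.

Ten DF minutes hold 17982 frames, so frame 7953 lies in block 0 (frames 0–17981) with 7953 frames into that block.
The block's first minute is 1800 frames and the rest 1798 each; 7953 frames reaches minute 4, so 0 × 18 + 4 × 2 = 8 labels have been skipped so far.
Adding those back, label number 7953 + 8 = 7961 at 30 labels/s is 265 s + 11 f = 0 h 4 min 25 s frame 11, i.e. 00:04:25;11.

00:04:25;11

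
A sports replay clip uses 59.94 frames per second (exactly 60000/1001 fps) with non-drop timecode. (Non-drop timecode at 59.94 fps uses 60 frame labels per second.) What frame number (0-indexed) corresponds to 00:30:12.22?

Total seconds to the label: (0 × 3600 + 30 × 60 + 12) = 1812.
Frame index = 1812 × 60 + 22 = 108742.

108742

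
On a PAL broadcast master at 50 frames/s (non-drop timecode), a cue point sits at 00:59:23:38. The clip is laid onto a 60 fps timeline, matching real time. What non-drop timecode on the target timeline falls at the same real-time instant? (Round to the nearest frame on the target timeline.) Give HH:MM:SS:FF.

Source frame index: (0×3600 + 59×60 + 23) × 50 + 38 = 178188.
Real time: 178188 / (50) = 89094/25 s.
Target frame: (89094/25) × (60) = 1069128/5 ≈ 213825.600 → 213826.
At 60 labels/s: frame 213826 → 00:59:23:46.

00:59:23:46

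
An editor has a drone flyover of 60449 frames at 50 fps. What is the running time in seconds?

1208.98 seconds

Running time = 60449 / (50) = 1208.98 s.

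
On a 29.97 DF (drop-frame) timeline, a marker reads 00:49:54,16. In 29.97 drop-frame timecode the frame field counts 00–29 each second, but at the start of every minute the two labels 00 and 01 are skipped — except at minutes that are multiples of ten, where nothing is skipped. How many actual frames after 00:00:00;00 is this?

As if non-drop at 30 labels/s: (0 × 3600 + 49 × 60 + 54) × 30 + 16 = 89836.
Minute boundaries passed: 49; those not divisible by 10: 49 − 4 = 45; dropped labels = 2 × 45 = 90.
Actual frame index = 89836 − 90 = 89746.

89746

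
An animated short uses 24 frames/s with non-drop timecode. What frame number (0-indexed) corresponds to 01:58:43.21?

frame 170973

Total seconds to the label: (1 × 3600 + 58 × 60 + 43) = 7123.
Frame index = 7123 × 24 + 21 = 170973.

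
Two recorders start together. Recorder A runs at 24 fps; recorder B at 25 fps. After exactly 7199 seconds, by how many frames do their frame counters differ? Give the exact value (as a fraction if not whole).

A emits 24 × 7199 = 172776 frames; B emits 25 × 7199 = 179975.
Difference = 7199 frames; B is ahead of A.

7199 frames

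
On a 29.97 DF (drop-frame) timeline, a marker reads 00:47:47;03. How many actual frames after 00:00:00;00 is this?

As if non-drop at 30 labels/s: (0 × 3600 + 47 × 60 + 47) × 30 + 3 = 86013.
Minute boundaries passed: 47; those not divisible by 10: 47 − 4 = 43; dropped labels = 2 × 43 = 86.
Actual frame index = 86013 − 86 = 85927.

85927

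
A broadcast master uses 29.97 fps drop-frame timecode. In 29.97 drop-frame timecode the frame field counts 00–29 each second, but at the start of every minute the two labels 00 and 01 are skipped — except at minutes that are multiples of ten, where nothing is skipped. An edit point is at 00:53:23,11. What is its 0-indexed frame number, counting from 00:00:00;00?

96005

Complete 10-minute blocks: 5, each 17982 frames → 89910.
Remaining 3 whole minutes in the current block: 1800 + 2 × 1798 = 5396 frames.
Within the current minute: 23 × 30 + 11 − 2 = 699 (labels ;00/;01 skipped at this minute). Total = 89910 + 5396 + 699 = 96005.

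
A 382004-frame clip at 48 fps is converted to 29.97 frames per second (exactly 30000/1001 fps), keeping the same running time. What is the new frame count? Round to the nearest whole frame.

Frames at target rate = 382004 × (30000/1001) / (48) = 34107500/143 ≈ 238513.986.
Nearest whole frame: 238514.

238514 frames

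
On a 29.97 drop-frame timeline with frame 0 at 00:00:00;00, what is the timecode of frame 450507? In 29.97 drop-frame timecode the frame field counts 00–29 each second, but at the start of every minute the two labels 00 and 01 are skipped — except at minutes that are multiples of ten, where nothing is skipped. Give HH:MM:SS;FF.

04:10:31;27

Ten DF minutes hold 17982 frames, so frame 450507 lies in block 25 (frames 449550–467531) with 957 frames into that block.
The block's first minute is 1800 frames and the rest 1798 each; 957 frames reaches minute 0, so 25 × 18 + 0 × 2 = 450 labels have been skipped so far.
Adding those back, label number 450507 + 450 = 450957 at 30 labels/s is 15031 s + 27 f = 4 h 10 min 31 s frame 27, i.e. 04:10:31;27.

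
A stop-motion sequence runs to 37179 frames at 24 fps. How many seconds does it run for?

1549.125 seconds

Running time = 37179 / (24) = 1549.125 s.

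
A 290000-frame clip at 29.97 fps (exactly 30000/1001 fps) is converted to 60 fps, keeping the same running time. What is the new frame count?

580580 frames

Target frames = source frames × (target rate / source rate) = 290000 × (60)/(30000/1001) = 290000 × 1001/500 = 580580.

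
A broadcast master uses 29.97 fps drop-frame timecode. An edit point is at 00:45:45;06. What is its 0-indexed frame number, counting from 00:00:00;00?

82274

As if non-drop at 30 labels/s: (0 × 3600 + 45 × 60 + 45) × 30 + 6 = 82356.
Minute boundaries passed: 45; those not divisible by 10: 45 − 4 = 41; dropped labels = 2 × 41 = 82.
Actual frame index = 82356 − 82 = 82274.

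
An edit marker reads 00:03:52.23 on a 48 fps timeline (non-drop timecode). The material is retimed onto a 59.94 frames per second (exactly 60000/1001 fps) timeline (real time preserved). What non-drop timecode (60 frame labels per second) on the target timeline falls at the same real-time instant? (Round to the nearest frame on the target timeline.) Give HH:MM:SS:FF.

Source frame index: (0×3600 + 3×60 + 52) × 48 + 23 = 11159.
Real time: 11159 / (48) = 11159/48 s.
Target frame: (11159/48) × (60000/1001) = 13948750/1001 ≈ 13934.815 → 13935.
At 60 labels/s: frame 13935 → 00:03:52:15.

00:03:52:15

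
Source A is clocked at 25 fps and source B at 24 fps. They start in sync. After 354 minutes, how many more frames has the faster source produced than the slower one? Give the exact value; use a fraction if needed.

354 min = 21240 s.
A emits 25 × 21240 = 531000 frames; B emits 24 × 21240 = 509760.
Difference = 21240 frames; B is behind A.

21240 frames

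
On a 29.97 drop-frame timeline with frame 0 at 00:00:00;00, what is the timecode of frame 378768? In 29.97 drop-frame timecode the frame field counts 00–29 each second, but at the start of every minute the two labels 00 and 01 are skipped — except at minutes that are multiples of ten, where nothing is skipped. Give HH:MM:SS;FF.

Each 10-minute DF block holds 10 × 60 × 30 − 9 × 2 = 17982 frames. 378768 ÷ 17982 → 21 full blocks, remainder 1146.
Within the partial block the first minute is 1800 frames and each further minute 1798, so 0 further minute boundaries passed. Total skipped labels = 18 × 21 + 2 × 0 = 378.
Non-drop label index = 378768 + 378 = 379146; at 30 labels/s that is 03:30:38:06, i.e. DF 03:30:38;06.

03:30:38;06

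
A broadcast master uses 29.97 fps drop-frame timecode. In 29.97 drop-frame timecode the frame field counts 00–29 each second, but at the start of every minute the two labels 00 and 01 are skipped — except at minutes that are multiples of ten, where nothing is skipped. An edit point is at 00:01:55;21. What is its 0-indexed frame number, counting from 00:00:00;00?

As if non-drop at 30 labels/s: (0 × 3600 + 1 × 60 + 55) × 30 + 21 = 3471.
Minute boundaries passed: 1; those not divisible by 10: 1 − 0 = 1; dropped labels = 2 × 1 = 2.
Actual frame index = 3471 − 2 = 3469.

3469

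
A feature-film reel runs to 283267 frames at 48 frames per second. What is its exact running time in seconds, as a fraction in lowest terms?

283267/48 seconds

Running time = 283267 ÷ (48) = 283267 × 1/48 = 283267/48 s.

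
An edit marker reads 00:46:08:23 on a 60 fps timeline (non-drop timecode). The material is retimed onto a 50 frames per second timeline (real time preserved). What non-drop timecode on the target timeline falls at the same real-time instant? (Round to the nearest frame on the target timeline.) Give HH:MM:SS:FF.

00:46:08:19

Source frame index: (0×3600 + 46×60 + 8) × 60 + 23 = 166103.
Real time: 166103 / (60) = 166103/60 s.
Target frame: (166103/60) × (50) = 830515/6 ≈ 138419.167 → 138419.
At 50 labels/s: frame 138419 → 00:46:08:19.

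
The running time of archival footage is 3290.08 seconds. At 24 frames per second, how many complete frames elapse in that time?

Frames = 3290.08 × 24 = 1974048/25 ≈ 78961.9200.
Complete frames: 78961.

78961 frames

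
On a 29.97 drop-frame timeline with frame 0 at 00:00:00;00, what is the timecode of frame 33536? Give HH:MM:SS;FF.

Ten DF minutes hold 17982 frames, so frame 33536 lies in block 1 (frames 17982–35963) with 15554 frames into that block.
The block's first minute is 1800 frames and the rest 1798 each; 15554 frames reaches minute 8, so 1 × 18 + 8 × 2 = 34 labels have been skipped so far.
Adding those back, label number 33536 + 34 = 33570 at 30 labels/s is 1119 s + 0 f = 0 h 18 min 39 s frame 0, i.e. 00:18:39;00.

00:18:39;00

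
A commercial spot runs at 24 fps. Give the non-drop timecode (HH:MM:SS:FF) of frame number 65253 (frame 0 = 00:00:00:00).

65253 ÷ 24 = 2718 full seconds, remainder 21 frames.
2718 s = 0 h 45 min 18 s.
Timecode: 00:45:18:21.

00:45:18:21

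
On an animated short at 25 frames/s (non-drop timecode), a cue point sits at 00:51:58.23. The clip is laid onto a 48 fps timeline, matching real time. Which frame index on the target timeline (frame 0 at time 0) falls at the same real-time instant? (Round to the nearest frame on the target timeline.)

Source frame index: (0×3600 + 51×60 + 58) × 25 + 23 = 77973.
Real time: 77973 / (25) = 77973/25 s.
Target frame: (77973/25) × (48) = 3742704/25 ≈ 149708.160 → 149708.

frame 149708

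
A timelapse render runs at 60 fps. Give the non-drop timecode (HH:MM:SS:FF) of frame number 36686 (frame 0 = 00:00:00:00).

00:10:11:26

36686 ÷ 60 = 611 full seconds, remainder 26 frames.
611 s = 0 h 10 min 11 s.
Timecode: 00:10:11:26.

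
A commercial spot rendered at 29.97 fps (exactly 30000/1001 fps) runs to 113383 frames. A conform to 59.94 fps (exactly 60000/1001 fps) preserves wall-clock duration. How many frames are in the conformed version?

226766 frames

Target frames = source frames × (target rate / source rate) = 113383 × (60000/1001)/(30000/1001) = 113383 × 2 = 226766.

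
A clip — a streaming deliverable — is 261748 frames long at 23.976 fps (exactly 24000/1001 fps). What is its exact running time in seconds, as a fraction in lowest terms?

Running time = 261748 ÷ (24000/1001) = 261748 × 1001/24000 = 65502437/6000 s.

65502437/6000 seconds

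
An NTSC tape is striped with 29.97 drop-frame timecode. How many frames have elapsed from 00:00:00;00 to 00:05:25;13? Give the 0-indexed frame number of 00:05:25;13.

9753

As if non-drop at 30 labels/s: (0 × 3600 + 5 × 60 + 25) × 30 + 13 = 9763.
Minute boundaries passed: 5; those not divisible by 10: 5 − 0 = 5; dropped labels = 2 × 5 = 10.
Actual frame index = 9763 − 10 = 9753.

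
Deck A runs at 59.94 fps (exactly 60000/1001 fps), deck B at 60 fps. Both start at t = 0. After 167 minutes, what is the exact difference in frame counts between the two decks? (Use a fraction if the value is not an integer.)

167 min = 10020 s.
A emits 60000/1001 × 10020 = 601200000/1001 frames; B emits 60 × 10020 = 601200.
Difference = 601200/1001 frames (≈ 600.5994); B is ahead of A.

601200/1001 frames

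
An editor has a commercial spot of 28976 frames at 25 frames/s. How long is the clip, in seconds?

Running time = 28976 / (25) = 1159.04 s.

1159.04 seconds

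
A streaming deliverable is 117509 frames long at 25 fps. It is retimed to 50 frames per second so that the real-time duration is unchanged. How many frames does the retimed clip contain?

Target frames = source frames × (target rate / source rate) = 117509 × (50)/(25) = 117509 × 2 = 235018.

235018 frames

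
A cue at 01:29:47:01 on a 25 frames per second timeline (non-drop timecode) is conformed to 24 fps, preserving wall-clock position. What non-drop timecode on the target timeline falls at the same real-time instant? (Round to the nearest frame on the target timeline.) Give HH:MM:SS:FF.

01:29:47:01

Source frame index: (1×3600 + 29×60 + 47) × 25 + 1 = 134676.
Real time: 134676 / (25) = 134676/25 s.
Target frame: (134676/25) × (24) = 3232224/25 ≈ 129288.960 → 129289.
At 24 labels/s: frame 129289 → 01:29:47:01.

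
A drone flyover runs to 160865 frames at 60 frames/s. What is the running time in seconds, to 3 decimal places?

2681.083 seconds

Running time = 160865 × 1/60 = 32173/12 s ≈ 2681.083 s.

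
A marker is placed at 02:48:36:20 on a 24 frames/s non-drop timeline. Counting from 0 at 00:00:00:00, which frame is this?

Total seconds to the label: (2 × 3600 + 48 × 60 + 36) = 10116.
Frame index = 10116 × 24 + 20 = 242804.

frame 242804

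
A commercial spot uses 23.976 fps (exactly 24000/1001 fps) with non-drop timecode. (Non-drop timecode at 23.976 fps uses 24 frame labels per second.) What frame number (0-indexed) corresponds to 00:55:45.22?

Total seconds to the label: (0 × 3600 + 55 × 60 + 45) = 3345.
Frame index = 3345 × 24 + 22 = 80302.

80302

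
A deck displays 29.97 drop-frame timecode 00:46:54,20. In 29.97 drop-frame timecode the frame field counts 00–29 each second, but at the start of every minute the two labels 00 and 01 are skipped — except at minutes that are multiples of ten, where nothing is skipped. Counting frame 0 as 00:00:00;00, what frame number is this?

84356

Complete 10-minute blocks: 4, each 17982 frames → 71928.
Remaining 6 whole minutes in the current block: 1800 + 5 × 1798 = 10790 frames.
Within the current minute: 54 × 30 + 20 − 2 = 1638 (labels ;00/;01 skipped at this minute). Total = 71928 + 10790 + 1638 = 84356.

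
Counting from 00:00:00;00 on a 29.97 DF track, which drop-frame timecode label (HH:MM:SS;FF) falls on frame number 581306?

05:23:16;08

Each 10-minute DF block holds 10 × 60 × 30 − 9 × 2 = 17982 frames. 581306 ÷ 17982 → 32 full blocks, remainder 5882.
Within the partial block the first minute is 1800 frames and each further minute 1798, so 3 further minute boundaries passed. Total skipped labels = 18 × 32 + 2 × 3 = 582.
Non-drop label index = 581306 + 582 = 581888; at 30 labels/s that is 05:23:16:08, i.e. DF 05:23:16;08.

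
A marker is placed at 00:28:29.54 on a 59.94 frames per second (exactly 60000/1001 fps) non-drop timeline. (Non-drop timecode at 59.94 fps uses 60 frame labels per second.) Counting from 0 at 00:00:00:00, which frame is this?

102594

Total seconds to the label: (0 × 3600 + 28 × 60 + 29) = 1709.
Frame index = 1709 × 60 + 54 = 102594.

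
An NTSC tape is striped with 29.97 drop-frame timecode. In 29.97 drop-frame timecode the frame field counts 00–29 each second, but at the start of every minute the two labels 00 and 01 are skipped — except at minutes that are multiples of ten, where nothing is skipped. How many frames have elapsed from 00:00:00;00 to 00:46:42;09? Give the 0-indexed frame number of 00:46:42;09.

As if non-drop at 30 labels/s: (0 × 3600 + 46 × 60 + 42) × 30 + 9 = 84069.
Minute boundaries passed: 46; those not divisible by 10: 46 − 4 = 42; dropped labels = 2 × 42 = 84.
Actual frame index = 84069 − 84 = 83985.

83985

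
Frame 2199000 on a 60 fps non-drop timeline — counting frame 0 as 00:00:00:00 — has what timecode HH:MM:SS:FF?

10:10:50:00

2199000 ÷ 60 = 36650 full seconds, remainder 0 frames.
36650 s = 10 h 10 min 50 s.
Timecode: 10:10:50:00.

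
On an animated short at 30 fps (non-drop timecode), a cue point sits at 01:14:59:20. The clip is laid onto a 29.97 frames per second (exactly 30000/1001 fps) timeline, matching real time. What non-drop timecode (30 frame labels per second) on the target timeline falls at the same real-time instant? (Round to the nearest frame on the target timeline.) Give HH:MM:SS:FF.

01:14:55:05

Source frame index: (1×3600 + 14×60 + 59) × 30 + 20 = 134990.
Real time: 134990 / (30) = 13499/3 s.
Target frame: (13499/3) × (30000/1001) = 134990000/1001 ≈ 134855.145 → 134855.
At 30 labels/s: frame 134855 → 01:14:55:05.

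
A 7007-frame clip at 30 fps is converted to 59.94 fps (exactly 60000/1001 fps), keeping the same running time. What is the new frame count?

14000 frames

Target frames = source frames × (target rate / source rate) = 7007 × (60000/1001)/(30) = 7007 × 2000/1001 = 14000.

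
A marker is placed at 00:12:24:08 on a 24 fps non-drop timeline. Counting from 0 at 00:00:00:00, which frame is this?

17864

Total seconds to the label: (0 × 3600 + 12 × 60 + 24) = 744.
Frame index = 744 × 24 + 8 = 17864.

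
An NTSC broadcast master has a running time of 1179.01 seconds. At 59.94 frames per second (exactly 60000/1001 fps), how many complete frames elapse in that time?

70669 frames

Frames = 1179.01 × 60000/1001 = 10105800/143 ≈ 70669.9301.
Complete frames: 70669.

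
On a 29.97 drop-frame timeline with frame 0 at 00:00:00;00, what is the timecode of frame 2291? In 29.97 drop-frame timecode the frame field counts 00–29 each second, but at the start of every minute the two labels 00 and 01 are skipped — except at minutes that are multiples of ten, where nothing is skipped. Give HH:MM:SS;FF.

Each 10-minute DF block holds 10 × 60 × 30 − 9 × 2 = 17982 frames. 2291 ÷ 17982 → 0 full blocks, remainder 2291.
Within the partial block the first minute is 1800 frames and each further minute 1798, so 1 further minute boundary passed. Total skipped labels = 18 × 0 + 2 × 1 = 2.
Non-drop label index = 2291 + 2 = 2293; at 30 labels/s that is 00:01:16:13, i.e. DF 00:01:16;13.

00:01:16;13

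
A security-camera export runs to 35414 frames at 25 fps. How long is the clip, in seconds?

Running time = 35414 / (25) = 1416.56 s.

1416.56 seconds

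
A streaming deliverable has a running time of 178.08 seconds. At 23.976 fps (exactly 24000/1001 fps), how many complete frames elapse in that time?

Frames = 178.08 × 24000/1001 = 610560/143 ≈ 4269.6503.
Complete frames: 4269.

4269 frames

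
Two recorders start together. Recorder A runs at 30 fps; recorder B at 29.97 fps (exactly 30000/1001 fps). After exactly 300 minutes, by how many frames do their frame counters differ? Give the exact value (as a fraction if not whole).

300 min = 18000 s.
A emits 30 × 18000 = 540000 frames; B emits 30000/1001 × 18000 = 540000000/1001.
Difference = 540000/1001 frames (≈ 539.4605); B is behind A.

540000/1001 frames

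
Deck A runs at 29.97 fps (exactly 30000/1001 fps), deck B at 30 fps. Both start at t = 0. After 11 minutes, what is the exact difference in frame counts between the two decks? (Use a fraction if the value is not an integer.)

11 min = 660 s.
A emits 30000/1001 × 660 = 1800000/91 frames; B emits 30 × 660 = 19800.
Difference = 1800/91 frames (≈ 19.7802); B is ahead of A.

1800/91 frames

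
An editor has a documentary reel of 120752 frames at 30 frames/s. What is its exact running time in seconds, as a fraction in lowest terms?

60376/15 seconds

Running time = 120752 ÷ (30) = 120752 × 1/30 = 60376/15 s.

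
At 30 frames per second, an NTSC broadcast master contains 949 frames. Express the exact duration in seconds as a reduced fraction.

949/30 seconds

Running time = 949 ÷ (30) = 949 × 1/30 = 949/30 s.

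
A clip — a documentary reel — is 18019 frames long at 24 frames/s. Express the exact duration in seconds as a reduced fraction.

Running time = 18019 ÷ (24) = 18019 × 1/24 = 18019/24 s.

18019/24 seconds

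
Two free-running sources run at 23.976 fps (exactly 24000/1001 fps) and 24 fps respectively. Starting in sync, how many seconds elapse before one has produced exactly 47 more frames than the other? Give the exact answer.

47047/24 seconds

The gap grows by |24 − 24000/1001| = 24/1001 frames per second.
Time for a 47-frame gap: 47 ÷ (24/1001) = 47047/24 s.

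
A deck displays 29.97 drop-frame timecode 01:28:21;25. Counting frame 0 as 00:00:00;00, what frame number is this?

As if non-drop at 30 labels/s: (1 × 3600 + 28 × 60 + 21) × 30 + 25 = 159055.
Minute boundaries passed: 88; those not divisible by 10: 88 − 8 = 80; dropped labels = 2 × 80 = 160.
Actual frame index = 159055 − 160 = 158895.

158895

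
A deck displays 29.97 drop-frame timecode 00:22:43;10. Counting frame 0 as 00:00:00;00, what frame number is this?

As if non-drop at 30 labels/s: (0 × 3600 + 22 × 60 + 43) × 30 + 10 = 40900.
Minute boundaries passed: 22; those not divisible by 10: 22 − 2 = 20; dropped labels = 2 × 20 = 40.
Actual frame index = 40900 − 40 = 40860.

40860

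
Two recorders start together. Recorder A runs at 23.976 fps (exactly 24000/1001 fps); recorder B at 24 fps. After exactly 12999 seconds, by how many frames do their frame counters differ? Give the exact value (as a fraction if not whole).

44568/143 frames

A emits 24000/1001 × 12999 = 44568000/143 frames; B emits 24 × 12999 = 311976.
Difference = 44568/143 frames (≈ 311.6643); B is ahead of A.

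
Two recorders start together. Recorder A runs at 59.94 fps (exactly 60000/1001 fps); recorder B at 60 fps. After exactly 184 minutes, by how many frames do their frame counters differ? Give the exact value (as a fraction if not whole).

184 min = 11040 s.
A emits 60000/1001 × 11040 = 662400000/1001 frames; B emits 60 × 11040 = 662400.
Difference = 662400/1001 frames (≈ 661.7383); B is ahead of A.

662400/1001 frames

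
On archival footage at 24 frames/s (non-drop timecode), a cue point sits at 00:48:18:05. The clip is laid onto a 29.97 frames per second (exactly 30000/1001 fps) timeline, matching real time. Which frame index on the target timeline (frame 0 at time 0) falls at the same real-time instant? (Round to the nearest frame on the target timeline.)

frame 86859

Source frame index: (0×3600 + 48×60 + 18) × 24 + 5 = 69557.
Real time: 69557 / (24) = 69557/24 s.
Target frame: (69557/24) × (30000/1001) = 86946250/1001 ≈ 86859.391 → 86859.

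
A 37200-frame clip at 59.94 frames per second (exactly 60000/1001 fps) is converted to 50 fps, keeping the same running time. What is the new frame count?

Target frames = source frames × (target rate / source rate) = 37200 × (50)/(60000/1001) = 37200 × 1001/1200 = 31031.

31031 frames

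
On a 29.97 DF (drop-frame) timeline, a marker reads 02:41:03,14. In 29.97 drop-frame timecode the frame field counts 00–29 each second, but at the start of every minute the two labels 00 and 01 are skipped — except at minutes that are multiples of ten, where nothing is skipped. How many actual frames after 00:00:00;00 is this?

As if non-drop at 30 labels/s: (2 × 3600 + 41 × 60 + 3) × 30 + 14 = 289904.
Minute boundaries passed: 161; those not divisible by 10: 161 − 16 = 145; dropped labels = 2 × 145 = 290.
Actual frame index = 289904 − 290 = 289614.

289614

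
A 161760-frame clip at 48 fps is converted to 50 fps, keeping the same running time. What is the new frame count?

Target frames = source frames × (target rate / source rate) = 161760 × (50)/(48) = 161760 × 25/24 = 168500.

168500 frames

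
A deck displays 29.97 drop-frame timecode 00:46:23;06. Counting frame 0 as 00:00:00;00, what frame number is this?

As if non-drop at 30 labels/s: (0 × 3600 + 46 × 60 + 23) × 30 + 6 = 83496.
Minute boundaries passed: 46; those not divisible by 10: 46 − 4 = 42; dropped labels = 2 × 42 = 84.
Actual frame index = 83496 − 84 = 83412.

83412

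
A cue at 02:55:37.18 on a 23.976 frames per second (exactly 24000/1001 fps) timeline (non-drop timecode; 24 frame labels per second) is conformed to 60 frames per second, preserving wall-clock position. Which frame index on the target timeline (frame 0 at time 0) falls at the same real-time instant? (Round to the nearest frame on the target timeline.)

Source frame index: (2×3600 + 55×60 + 37) × 24 + 18 = 252906.
Real time: 252906 / (24000/1001) = 42193151/4000 s.
Target frame: (42193151/4000) × (60) = 126579453/200 ≈ 632897.265 → 632897.

frame 632897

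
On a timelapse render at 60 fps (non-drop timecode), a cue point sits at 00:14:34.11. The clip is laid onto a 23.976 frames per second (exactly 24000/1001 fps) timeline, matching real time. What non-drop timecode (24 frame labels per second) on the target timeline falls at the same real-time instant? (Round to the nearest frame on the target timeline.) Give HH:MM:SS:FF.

00:14:33:07

Source frame index: (0×3600 + 14×60 + 34) × 60 + 11 = 52451.
Real time: 52451 / (60) = 52451/60 s.
Target frame: (52451/60) × (24000/1001) = 2997200/143 ≈ 20959.441 → 20959.
At 24 labels/s: frame 20959 → 00:14:33:07.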